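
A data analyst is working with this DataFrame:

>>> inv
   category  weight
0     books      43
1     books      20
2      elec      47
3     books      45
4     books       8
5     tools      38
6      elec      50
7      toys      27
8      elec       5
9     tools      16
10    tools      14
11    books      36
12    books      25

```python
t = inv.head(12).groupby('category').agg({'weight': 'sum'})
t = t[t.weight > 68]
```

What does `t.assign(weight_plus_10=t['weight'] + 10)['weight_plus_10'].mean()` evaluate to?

137.0

take first 12 rows:
   category  weight
0     books      43
1     books      20
2      elec      47
3     books      45
4     books       8
5     tools      38
6      elec      50
7      toys      27
8      elec       5
9     tools      16
10    tools      14
11    books      36
group by category, sum of weight:
          weight
category        
books        152
elec         102
tools         68
toys          27
filter rows where weight > 68:
          weight
category        
books        152
elec         102
add column weight_plus_10 = t['weight'] + 10:
          weight  weight_plus_10
category                        
books        152             162
elec         102             112
Reading off the mean of column 'weight_plus_10', we get 137.0.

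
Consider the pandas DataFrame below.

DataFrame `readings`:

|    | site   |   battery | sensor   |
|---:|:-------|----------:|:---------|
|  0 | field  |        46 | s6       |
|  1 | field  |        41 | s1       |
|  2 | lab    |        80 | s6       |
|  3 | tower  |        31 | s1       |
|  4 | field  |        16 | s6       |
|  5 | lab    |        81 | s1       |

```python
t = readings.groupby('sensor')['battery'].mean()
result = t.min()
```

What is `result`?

group by sensor, mean of battery:
sensor
s1    51.000000
s6    47.333333
Name: battery, dtype: float64
Reading off the min of the resulting series, we get 47.3333333333.

47.3333333333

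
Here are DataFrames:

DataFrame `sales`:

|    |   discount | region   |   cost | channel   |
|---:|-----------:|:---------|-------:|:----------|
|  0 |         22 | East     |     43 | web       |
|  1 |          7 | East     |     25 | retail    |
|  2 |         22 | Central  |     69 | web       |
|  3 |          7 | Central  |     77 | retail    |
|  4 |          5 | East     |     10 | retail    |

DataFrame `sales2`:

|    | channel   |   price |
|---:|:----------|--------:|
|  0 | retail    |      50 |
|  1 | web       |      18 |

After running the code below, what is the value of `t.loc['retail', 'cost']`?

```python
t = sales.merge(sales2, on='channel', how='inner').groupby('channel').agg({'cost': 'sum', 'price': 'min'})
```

112

merge on 'channel' (how='inner') → 5 rows:
   discount   region  cost channel  price
0        22     East    43     web     18
1         7     East    25  retail     50
2        22  Central    69     web     18
3         7  Central    77  retail     50
4         5     East    10  retail     50
group by channel: sum(cost), min(price):
         cost  price
channel             
retail    112     50
web       112     18
So loc['retail', 'cost'] = 112.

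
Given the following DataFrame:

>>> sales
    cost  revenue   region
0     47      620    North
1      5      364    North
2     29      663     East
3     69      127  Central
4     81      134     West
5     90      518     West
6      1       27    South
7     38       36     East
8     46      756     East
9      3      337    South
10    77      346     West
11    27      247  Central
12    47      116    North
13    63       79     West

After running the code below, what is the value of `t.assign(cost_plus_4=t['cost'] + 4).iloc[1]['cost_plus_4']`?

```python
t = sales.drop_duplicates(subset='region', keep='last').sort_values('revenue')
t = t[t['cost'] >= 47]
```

51

drop duplicate region (keep=last):
    cost  revenue   region
8     46      756     East
9      3      337    South
11    27      247  Central
12    47      116    North
13    63       79     West
sort by revenue:
    cost  revenue   region
13    63       79     West
12    47      116    North
11    27      247  Central
9      3      337    South
8     46      756     East
filter rows where cost >= 47:
    cost  revenue region
13    63       79   West
12    47      116  North
add column cost_plus_4 = t['cost'] + 4:
    cost  revenue region  cost_plus_4
13    63       79   West           67
12    47      116  North           51
Then the value at position 1, column 'cost_plus_4': 51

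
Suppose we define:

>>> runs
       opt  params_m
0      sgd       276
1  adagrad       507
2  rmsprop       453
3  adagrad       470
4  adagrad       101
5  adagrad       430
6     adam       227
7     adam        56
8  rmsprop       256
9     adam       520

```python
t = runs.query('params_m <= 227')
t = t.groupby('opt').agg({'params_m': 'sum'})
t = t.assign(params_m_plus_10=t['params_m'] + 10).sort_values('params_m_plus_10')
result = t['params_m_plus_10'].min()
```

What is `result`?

111

filter rows where params_m <= 227:
       opt  params_m
4  adagrad       101
6     adam       227
7     adam        56
group by opt, sum of params_m:
         params_m
opt              
adagrad       101
adam          283
add column params_m_plus_10 = t['params_m'] + 10:
         params_m  params_m_plus_10
opt                                
adagrad       101               111
adam          283               293
sort by params_m_plus_10:
         params_m  params_m_plus_10
opt                                
adagrad       101               111
adam          283               293
min of column 'params_m_plus_10' → 111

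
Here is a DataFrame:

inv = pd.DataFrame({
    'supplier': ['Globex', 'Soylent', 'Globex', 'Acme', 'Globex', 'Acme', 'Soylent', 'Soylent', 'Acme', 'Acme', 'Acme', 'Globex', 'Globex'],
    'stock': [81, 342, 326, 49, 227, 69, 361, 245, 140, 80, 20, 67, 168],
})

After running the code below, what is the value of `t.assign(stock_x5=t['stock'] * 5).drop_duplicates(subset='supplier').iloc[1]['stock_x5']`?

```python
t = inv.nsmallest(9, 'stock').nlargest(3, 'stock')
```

700

take 9 rows with smallest stock:
   supplier  stock
10     Acme     20
3      Acme     49
11   Globex     67
5      Acme     69
9      Acme     80
0    Globex     81
8      Acme    140
12   Globex    168
4    Globex    227
take 3 rows with largest stock:
   supplier  stock
4    Globex    227
12   Globex    168
8      Acme    140
add column stock_x5 = t['stock'] * 5:
   supplier  stock  stock_x5
4    Globex    227      1135
12   Globex    168       840
8      Acme    140       700
drop duplicate supplier (keep=first):
  supplier  stock  stock_x5
4   Globex    227      1135
8     Acme    140       700
So iloc[1]['stock_x5'] = 700.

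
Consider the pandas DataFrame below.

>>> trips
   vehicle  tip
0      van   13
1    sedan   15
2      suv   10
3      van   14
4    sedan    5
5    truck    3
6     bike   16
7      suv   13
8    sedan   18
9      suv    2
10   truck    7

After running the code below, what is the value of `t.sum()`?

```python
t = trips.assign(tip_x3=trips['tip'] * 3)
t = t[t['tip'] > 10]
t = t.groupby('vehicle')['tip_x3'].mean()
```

add column tip_x3 = trips['tip'] * 3:
   vehicle  tip  tip_x3
0      van   13      39
1    sedan   15      45
2      suv   10      30
3      van   14      42
4    sedan    5      15
5    truck    3       9
6     bike   16      48
7      suv   13      39
8    sedan   18      54
9      suv    2       6
10   truck    7      21
filter rows where tip > 10:
  vehicle  tip  tip_x3
0     van   13      39
1   sedan   15      45
3     van   14      42
6    bike   16      48
7     suv   13      39
8   sedan   18      54
group by vehicle, mean of tip_x3:
vehicle
bike     48.0
sedan    49.5
suv      39.0
van      40.5
Name: tip_x3, dtype: float64

177.0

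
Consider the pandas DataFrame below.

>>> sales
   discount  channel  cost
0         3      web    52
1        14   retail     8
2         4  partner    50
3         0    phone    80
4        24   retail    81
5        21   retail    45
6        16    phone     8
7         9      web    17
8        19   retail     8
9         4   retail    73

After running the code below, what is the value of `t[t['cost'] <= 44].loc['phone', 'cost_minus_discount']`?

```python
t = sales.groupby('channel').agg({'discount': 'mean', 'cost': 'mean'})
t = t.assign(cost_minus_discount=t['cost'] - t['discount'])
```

36.0

group by channel: mean(discount), mean(cost):
         discount  cost
channel                
partner       4.0  50.0
phone         8.0  44.0
retail       16.4  43.0
web           6.0  34.5
add column cost_minus_discount = t['cost'] - t['discount']:
         discount  cost  cost_minus_discount
channel                                     
partner       4.0  50.0                 46.0
phone         8.0  44.0                 36.0
retail       16.4  43.0                 26.6
web           6.0  34.5                 28.5
filter rows where cost <= 44:
         discount  cost  cost_minus_discount
channel                                     
phone         8.0  44.0                 36.0
retail       16.4  43.0                 26.6
web           6.0  34.5                 28.5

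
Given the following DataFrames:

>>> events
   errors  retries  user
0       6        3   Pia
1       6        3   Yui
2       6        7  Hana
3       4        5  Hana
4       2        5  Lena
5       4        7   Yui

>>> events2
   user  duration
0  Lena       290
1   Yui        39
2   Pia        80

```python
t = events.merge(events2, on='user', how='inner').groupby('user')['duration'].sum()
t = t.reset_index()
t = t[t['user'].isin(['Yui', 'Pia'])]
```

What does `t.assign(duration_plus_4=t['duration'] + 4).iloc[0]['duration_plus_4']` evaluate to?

84

merge on 'user' (how='inner') → 4 rows:
   errors  retries  user  duration
0       6        3   Pia        80
1       6        3   Yui        39
2       2        5  Lena       290
3       4        7   Yui        39
group by user, sum of duration:
user
Lena    290
Pia      80
Yui      78
Name: duration, dtype: int64
reset_index():
   user  duration
0  Lena       290
1   Pia        80
2   Yui        78
filter rows where user in ['Yui', 'Pia']:
  user  duration
1  Pia        80
2  Yui        78
add column duration_plus_4 = t['duration'] + 4:
  user  duration  duration_plus_4
1  Pia        80               84
2  Yui        78               82
Then the value at position 0, column 'duration_plus_4': 84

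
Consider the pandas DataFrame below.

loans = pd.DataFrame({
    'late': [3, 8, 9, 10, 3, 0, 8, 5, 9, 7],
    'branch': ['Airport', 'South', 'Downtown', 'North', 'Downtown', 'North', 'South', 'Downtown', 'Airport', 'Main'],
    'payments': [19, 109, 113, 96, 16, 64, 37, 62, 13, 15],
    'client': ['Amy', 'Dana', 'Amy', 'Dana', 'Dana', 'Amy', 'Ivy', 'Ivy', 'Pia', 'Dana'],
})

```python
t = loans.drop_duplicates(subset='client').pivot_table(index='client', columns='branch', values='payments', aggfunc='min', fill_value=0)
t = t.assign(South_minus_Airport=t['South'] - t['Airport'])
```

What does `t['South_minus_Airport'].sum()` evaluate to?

drop duplicate client (keep=first):
   late   branch  payments client
0     3  Airport        19    Amy
1     8    South       109   Dana
6     8    South        37    Ivy
8     9  Airport        13    Pia
pivot: rows=client, cols=branch, min(payments):
branch  Airport  South
client                
Amy          19      0
Dana          0    109
Ivy           0     37
Pia          13      0
add column South_minus_Airport = t['South'] - t['Airport']:
branch  Airport  South  South_minus_Airport
client                                     
Amy          19      0                  -19
Dana          0    109                  109
Ivy           0     37                   37
Pia          13      0                  -13

114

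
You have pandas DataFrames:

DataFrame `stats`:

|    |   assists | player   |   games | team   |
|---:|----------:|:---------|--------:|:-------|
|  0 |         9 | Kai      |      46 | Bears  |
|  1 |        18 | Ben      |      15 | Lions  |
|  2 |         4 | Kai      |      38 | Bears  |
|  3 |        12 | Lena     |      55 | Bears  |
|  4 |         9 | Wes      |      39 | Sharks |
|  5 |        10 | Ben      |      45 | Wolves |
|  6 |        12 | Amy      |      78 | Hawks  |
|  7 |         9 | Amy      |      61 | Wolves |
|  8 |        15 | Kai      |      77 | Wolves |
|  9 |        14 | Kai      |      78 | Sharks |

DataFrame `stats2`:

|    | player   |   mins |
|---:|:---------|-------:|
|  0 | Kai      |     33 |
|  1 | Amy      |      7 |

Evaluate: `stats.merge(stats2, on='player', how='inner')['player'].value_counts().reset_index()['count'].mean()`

merge on 'player' (how='inner') → 6 rows:
   assists player  games    team  mins
0        9    Kai     46   Bears    33
1        4    Kai     38   Bears    33
2       12    Amy     78   Hawks     7
3        9    Amy     61  Wolves     7
4       15    Kai     77  Wolves    33
5       14    Kai     78  Sharks    33
value_counts of player:
player
Kai    4
Amy    2
Name: count, dtype: int64
reset_index():
  player  count
0    Kai      4
1    Amy      2
mean of column 'count' → 3.0

3.0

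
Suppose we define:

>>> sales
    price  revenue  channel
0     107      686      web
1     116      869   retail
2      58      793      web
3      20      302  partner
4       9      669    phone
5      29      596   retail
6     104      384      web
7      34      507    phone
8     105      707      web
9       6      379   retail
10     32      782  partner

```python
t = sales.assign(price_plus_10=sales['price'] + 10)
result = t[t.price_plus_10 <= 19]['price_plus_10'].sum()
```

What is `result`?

35

add column price_plus_10 = sales['price'] + 10:
    price  revenue  channel  price_plus_10
0     107      686      web            117
1     116      869   retail            126
2      58      793      web             68
3      20      302  partner             30
4       9      669    phone             19
5      29      596   retail             39
6     104      384      web            114
7      34      507    phone             44
8     105      707      web            115
9       6      379   retail             16
10     32      782  partner             42
filter rows where price_plus_10 <= 19:
   price  revenue channel  price_plus_10
4      9      669   phone             19
9      6      379  retail             16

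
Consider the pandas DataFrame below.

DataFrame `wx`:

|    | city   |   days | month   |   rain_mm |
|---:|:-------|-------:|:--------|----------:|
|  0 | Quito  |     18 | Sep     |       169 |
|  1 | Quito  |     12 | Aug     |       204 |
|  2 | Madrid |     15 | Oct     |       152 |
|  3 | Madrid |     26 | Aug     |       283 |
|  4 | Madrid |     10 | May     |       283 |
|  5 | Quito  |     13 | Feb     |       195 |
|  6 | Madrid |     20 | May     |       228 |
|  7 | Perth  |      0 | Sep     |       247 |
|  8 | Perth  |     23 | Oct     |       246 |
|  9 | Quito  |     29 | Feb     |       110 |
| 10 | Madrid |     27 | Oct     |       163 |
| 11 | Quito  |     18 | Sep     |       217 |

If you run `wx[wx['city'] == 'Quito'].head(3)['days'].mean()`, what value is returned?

filter rows where city == 'Quito':
     city  days month  rain_mm
0   Quito    18   Sep      169
1   Quito    12   Aug      204
5   Quito    13   Feb      195
9   Quito    29   Feb      110
11  Quito    18   Sep      217
take first 3 rows:
    city  days month  rain_mm
0  Quito    18   Sep      169
1  Quito    12   Aug      204
5  Quito    13   Feb      195

14.3333333333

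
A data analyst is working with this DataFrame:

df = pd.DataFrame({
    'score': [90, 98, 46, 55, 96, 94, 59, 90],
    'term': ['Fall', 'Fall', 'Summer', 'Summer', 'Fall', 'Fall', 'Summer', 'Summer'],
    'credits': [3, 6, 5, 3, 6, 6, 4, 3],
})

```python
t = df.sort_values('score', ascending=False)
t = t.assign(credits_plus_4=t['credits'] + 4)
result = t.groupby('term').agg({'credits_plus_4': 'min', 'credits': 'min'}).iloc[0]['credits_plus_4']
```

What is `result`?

7

sort by score descending:
   score    term  credits
1     98    Fall        6
4     96    Fall        6
5     94    Fall        6
0     90    Fall        3
7     90  Summer        3
6     59  Summer        4
3     55  Summer        3
2     46  Summer        5
add column credits_plus_4 = t['credits'] + 4:
   score    term  credits  credits_plus_4
1     98    Fall        6              10
4     96    Fall        6              10
5     94    Fall        6              10
0     90    Fall        3               7
7     90  Summer        3               7
6     59  Summer        4               8
3     55  Summer        3               7
2     46  Summer        5               9
group by term: min(credits_plus_4), min(credits):
        credits_plus_4  credits
term                           
Fall                 7        3
Summer               7        3
Reading off the value at position 0, column 'credits_plus_4', we get 7.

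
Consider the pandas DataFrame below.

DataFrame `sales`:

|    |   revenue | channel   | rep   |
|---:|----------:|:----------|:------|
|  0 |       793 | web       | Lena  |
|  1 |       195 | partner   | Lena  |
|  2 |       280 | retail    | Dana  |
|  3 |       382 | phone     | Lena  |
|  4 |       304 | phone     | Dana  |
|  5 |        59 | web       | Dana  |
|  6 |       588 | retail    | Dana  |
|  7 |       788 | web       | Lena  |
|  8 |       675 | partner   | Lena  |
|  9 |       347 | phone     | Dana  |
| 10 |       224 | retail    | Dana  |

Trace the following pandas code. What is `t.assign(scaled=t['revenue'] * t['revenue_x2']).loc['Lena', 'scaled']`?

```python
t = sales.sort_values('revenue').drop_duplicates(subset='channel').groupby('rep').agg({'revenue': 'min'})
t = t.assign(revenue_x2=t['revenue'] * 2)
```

sort by revenue:
    revenue  channel   rep
5        59      web  Dana
1       195  partner  Lena
10      224   retail  Dana
2       280   retail  Dana
4       304    phone  Dana
9       347    phone  Dana
3       382    phone  Lena
6       588   retail  Dana
8       675  partner  Lena
7       788      web  Lena
0       793      web  Lena
drop duplicate channel (keep=first):
    revenue  channel   rep
5        59      web  Dana
1       195  partner  Lena
10      224   retail  Dana
4       304    phone  Dana
group by rep, min of revenue:
      revenue
rep          
Dana       59
Lena      195
add column revenue_x2 = t['revenue'] * 2:
      revenue  revenue_x2
rep                      
Dana       59         118
Lena      195         390
add column scaled = t['revenue'] * t['revenue_x2']:
      revenue  revenue_x2  scaled
rep                              
Dana       59         118    6962
Lena      195         390   76050
The value at row 'Lena', column 'scaled' is 76050.

76050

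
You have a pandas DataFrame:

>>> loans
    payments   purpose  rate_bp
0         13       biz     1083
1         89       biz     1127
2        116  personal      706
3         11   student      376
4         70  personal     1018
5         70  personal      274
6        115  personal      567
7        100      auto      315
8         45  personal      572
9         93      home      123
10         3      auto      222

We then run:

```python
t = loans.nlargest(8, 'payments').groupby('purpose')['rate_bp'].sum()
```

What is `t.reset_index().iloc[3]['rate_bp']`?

take 8 rows with largest payments:
   payments   purpose  rate_bp
2       116  personal      706
6       115  personal      567
7       100      auto      315
9        93      home      123
1        89       biz     1127
4        70  personal     1018
5        70  personal      274
8        45  personal      572
group by purpose, sum of rate_bp:
purpose
auto         315
biz         1127
home         123
personal    3137
Name: rate_bp, dtype: int64
reset_index():
    purpose  rate_bp
0      auto      315
1       biz     1127
2      home      123
3  personal     3137

3137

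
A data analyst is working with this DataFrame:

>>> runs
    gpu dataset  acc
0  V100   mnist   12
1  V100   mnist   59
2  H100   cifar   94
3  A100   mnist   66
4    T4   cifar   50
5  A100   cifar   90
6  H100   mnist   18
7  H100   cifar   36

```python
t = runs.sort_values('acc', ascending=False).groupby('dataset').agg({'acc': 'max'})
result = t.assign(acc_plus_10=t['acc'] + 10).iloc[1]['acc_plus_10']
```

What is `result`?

sort by acc descending:
    gpu dataset  acc
2  H100   cifar   94
5  A100   cifar   90
3  A100   mnist   66
1  V100   mnist   59
4    T4   cifar   50
7  H100   cifar   36
6  H100   mnist   18
0  V100   mnist   12
group by dataset, max of acc:
         acc
dataset     
cifar     94
mnist     66
add column acc_plus_10 = t['acc'] + 10:
         acc  acc_plus_10
dataset                  
cifar     94          104
mnist     66           76
Hence 76.

76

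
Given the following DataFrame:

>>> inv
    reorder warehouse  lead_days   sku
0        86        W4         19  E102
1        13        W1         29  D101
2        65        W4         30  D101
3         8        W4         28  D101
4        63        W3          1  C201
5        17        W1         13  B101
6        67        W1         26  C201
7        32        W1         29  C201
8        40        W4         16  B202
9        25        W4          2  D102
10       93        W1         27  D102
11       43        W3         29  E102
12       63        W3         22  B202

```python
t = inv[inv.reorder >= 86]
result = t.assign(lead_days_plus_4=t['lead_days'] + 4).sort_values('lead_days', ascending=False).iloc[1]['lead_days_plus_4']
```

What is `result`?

filter rows where reorder >= 86:
    reorder warehouse  lead_days   sku
0        86        W4         19  E102
10       93        W1         27  D102
add column lead_days_plus_4 = t['lead_days'] + 4:
    reorder warehouse  lead_days   sku  lead_days_plus_4
0        86        W4         19  E102                23
10       93        W1         27  D102                31
sort by lead_days descending:
    reorder warehouse  lead_days   sku  lead_days_plus_4
10       93        W1         27  D102                31
0        86        W4         19  E102                23
Reading off the value at position 1, column 'lead_days_plus_4', we get 23.

23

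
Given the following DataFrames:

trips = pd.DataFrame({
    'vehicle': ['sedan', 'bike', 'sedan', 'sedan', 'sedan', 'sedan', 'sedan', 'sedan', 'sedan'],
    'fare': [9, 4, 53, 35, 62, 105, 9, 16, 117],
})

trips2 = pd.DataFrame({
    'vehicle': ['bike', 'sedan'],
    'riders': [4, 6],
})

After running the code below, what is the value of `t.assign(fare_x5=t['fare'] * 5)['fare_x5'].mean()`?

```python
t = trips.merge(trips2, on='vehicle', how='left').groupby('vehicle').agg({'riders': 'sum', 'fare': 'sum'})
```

merge on 'vehicle' (how='left') → 9 rows:
  vehicle  fare  riders
0   sedan     9       6
1    bike     4       4
2   sedan    53       6
3   sedan    35       6
4   sedan    62       6
5   sedan   105       6
6   sedan     9       6
7   sedan    16       6
8   sedan   117       6
group by vehicle: sum(riders), sum(fare):
         riders  fare
vehicle              
bike          4     4
sedan        48   406
add column fare_x5 = t['fare'] * 5:
         riders  fare  fare_x5
vehicle                       
bike          4     4       20
sedan        48   406     2030
Finally, mean of column 'fare_x5' = 1025.0.

1025.0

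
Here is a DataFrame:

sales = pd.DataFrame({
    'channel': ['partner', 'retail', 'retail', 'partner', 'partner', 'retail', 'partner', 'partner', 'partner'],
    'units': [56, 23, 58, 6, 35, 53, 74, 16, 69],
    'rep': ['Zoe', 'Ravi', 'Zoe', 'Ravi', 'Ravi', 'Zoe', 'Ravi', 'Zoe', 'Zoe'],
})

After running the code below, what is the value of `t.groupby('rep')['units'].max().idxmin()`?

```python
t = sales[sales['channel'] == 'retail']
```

filter rows where channel == 'retail':
  channel  units   rep
1  retail     23  Ravi
2  retail     58   Zoe
5  retail     53   Zoe
group by rep, max of units:
rep
Ravi    23
Zoe     58
Name: units, dtype: int64
Finally, label with the smallest value = Ravi.

Ravi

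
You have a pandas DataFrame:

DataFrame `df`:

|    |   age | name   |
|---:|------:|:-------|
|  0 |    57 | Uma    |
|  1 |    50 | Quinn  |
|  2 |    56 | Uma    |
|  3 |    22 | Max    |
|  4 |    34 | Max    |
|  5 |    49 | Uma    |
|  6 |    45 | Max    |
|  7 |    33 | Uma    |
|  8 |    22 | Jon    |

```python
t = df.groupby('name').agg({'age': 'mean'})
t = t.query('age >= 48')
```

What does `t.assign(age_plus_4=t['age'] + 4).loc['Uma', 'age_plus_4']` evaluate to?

52.75

group by name, mean of age:
             age
name            
Jon    22.000000
Max    33.666667
Quinn  50.000000
Uma    48.750000
filter rows where age >= 48:
         age
name        
Quinn  50.00
Uma    48.75
add column age_plus_4 = t['age'] + 4:
         age  age_plus_4
name                    
Quinn  50.00       54.00
Uma    48.75       52.75
The value at row 'Uma', column 'age_plus_4' is 52.75.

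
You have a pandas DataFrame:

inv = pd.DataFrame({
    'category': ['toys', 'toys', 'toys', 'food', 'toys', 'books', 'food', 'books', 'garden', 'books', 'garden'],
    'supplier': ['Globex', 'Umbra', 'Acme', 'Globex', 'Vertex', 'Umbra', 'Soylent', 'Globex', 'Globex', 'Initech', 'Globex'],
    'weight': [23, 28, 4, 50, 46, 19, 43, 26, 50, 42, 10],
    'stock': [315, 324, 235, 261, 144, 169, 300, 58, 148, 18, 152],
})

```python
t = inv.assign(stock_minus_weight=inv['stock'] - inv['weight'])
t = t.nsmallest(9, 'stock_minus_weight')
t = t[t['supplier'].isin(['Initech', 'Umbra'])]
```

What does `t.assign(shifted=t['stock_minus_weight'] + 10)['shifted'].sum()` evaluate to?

add column stock_minus_weight = inv['stock'] - inv['weight']:
   category supplier  weight  stock  stock_minus_weight
0      toys   Globex      23    315                 292
1      toys    Umbra      28    324                 296
2      toys     Acme       4    235                 231
3      food   Globex      50    261                 211
4      toys   Vertex      46    144                  98
5     books    Umbra      19    169                 150
6      food  Soylent      43    300                 257
7     books   Globex      26     58                  32
8    garden   Globex      50    148                  98
9     books  Initech      42     18                 -24
10   garden   Globex      10    152                 142
take 9 rows with smallest stock_minus_weight:
   category supplier  weight  stock  stock_minus_weight
9     books  Initech      42     18                 -24
7     books   Globex      26     58                  32
4      toys   Vertex      46    144                  98
8    garden   Globex      50    148                  98
10   garden   Globex      10    152                 142
5     books    Umbra      19    169                 150
3      food   Globex      50    261                 211
2      toys     Acme       4    235                 231
6      food  Soylent      43    300                 257
filter rows where supplier in ['Initech', 'Umbra']:
  category supplier  weight  stock  stock_minus_weight
9    books  Initech      42     18                 -24
5    books    Umbra      19    169                 150
add column shifted = t['stock_minus_weight'] + 10:
  category supplier  weight  stock  stock_minus_weight  shifted
9    books  Initech      42     18                 -24      -14
5    books    Umbra      19    169                 150      160
So sum() = 146.

146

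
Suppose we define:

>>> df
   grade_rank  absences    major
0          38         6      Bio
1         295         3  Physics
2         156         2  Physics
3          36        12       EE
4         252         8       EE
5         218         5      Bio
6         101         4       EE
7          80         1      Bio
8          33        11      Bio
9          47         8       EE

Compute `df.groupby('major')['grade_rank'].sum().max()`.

group by major, sum of grade_rank:
major
Bio        369
EE         436
Physics    451
Name: grade_rank, dtype: int64
Hence 451.

451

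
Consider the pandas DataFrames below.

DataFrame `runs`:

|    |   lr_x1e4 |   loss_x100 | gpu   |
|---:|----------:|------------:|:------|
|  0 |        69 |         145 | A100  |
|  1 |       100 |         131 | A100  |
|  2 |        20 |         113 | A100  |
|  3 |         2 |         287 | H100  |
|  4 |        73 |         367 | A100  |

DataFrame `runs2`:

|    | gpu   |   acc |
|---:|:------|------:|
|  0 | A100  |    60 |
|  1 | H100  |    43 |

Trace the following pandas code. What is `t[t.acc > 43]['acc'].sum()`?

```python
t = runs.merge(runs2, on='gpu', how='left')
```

merge on 'gpu' (how='left') → 5 rows:
   lr_x1e4  loss_x100   gpu  acc
0       69        145  A100   60
1      100        131  A100   60
2       20        113  A100   60
3        2        287  H100   43
4       73        367  A100   60
filter rows where acc > 43:
   lr_x1e4  loss_x100   gpu  acc
0       69        145  A100   60
1      100        131  A100   60
2       20        113  A100   60
4       73        367  A100   60
The sum of column 'acc' is 240.

240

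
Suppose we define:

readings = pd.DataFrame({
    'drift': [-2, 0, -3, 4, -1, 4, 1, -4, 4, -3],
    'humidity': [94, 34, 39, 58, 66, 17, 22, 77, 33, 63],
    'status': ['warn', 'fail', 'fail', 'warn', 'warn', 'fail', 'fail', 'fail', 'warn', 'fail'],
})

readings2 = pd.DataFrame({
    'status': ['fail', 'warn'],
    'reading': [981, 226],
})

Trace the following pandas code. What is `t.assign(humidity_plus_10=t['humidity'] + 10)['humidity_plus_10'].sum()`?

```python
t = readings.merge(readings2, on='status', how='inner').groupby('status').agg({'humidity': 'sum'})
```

merge on 'status' (how='inner') → 10 rows:
   drift  humidity status  reading
0     -2        94   warn      226
1      0        34   fail      981
2     -3        39   fail      981
3      4        58   warn      226
4     -1        66   warn      226
5      4        17   fail      981
6      1        22   fail      981
7     -4        77   fail      981
8      4        33   warn      226
9     -3        63   fail      981
group by status, sum of humidity:
        humidity
status          
fail         252
warn         251
add column humidity_plus_10 = t['humidity'] + 10:
        humidity  humidity_plus_10
status                            
fail         252               262
warn         251               261
Then the sum of column 'humidity_plus_10': 523

523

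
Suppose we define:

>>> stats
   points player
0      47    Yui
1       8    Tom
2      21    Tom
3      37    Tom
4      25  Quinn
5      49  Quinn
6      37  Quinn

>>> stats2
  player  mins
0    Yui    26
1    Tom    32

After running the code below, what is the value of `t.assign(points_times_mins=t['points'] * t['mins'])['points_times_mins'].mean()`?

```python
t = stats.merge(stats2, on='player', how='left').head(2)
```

merge on 'player' (how='left') → 7 rows:
   points player  mins
0      47    Yui  26.0
1       8    Tom  32.0
2      21    Tom  32.0
3      37    Tom  32.0
4      25  Quinn   NaN
5      49  Quinn   NaN
6      37  Quinn   NaN
take first 2 rows:
   points player  mins
0      47    Yui  26.0
1       8    Tom  32.0
add column points_times_mins = t['points'] * t['mins']:
   points player  mins  points_times_mins
0      47    Yui  26.0             1222.0
1       8    Tom  32.0              256.0
So mean() = 739.0.

739.0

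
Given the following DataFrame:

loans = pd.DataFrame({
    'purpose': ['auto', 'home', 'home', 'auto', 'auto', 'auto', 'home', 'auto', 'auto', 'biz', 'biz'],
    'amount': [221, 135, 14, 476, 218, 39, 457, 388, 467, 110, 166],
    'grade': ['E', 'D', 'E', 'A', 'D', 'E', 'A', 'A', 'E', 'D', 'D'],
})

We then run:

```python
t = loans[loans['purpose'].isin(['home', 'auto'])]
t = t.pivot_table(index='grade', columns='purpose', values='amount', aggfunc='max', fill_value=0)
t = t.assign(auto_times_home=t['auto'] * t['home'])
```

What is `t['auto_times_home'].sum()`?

253500

filter rows where purpose in ['home', 'auto']:
  purpose  amount grade
0    auto     221     E
1    home     135     D
2    home      14     E
3    auto     476     A
4    auto     218     D
5    auto      39     E
6    home     457     A
7    auto     388     A
8    auto     467     E
pivot: rows=grade, cols=purpose, max(amount):
purpose  auto  home
grade              
A         476   457
D         218   135
E         467    14
add column auto_times_home = t['auto'] * t['home']:
purpose  auto  home  auto_times_home
grade                               
A         476   457           217532
D         218   135            29430
E         467    14             6538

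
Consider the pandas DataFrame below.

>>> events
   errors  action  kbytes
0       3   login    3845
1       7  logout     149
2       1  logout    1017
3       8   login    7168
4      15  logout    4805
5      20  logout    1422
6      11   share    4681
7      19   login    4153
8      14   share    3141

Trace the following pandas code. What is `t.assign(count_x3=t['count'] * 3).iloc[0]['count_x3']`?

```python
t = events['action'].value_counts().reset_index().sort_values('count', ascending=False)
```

value_counts of action:
action
logout    4
login     3
share     2
Name: count, dtype: int64
reset_index():
   action  count
0  logout      4
1   login      3
2   share      2
sort by count descending:
   action  count
0  logout      4
1   login      3
2   share      2
add column count_x3 = t['count'] * 3:
   action  count  count_x3
0  logout      4        12
1   login      3         9
2   share      2         6
So iloc[0]['count_x3'] = 12.

12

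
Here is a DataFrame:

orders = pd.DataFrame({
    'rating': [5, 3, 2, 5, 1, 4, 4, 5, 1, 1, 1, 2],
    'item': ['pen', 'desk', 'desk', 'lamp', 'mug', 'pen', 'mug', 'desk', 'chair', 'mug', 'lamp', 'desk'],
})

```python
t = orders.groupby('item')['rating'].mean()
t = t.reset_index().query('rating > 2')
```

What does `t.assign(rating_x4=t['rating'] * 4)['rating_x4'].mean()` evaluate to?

14.0

group by item, mean of rating:
item
chair    1.0
desk     3.0
lamp     3.0
mug      2.0
pen      4.5
Name: rating, dtype: float64
reset_index():
    item  rating
0  chair     1.0
1   desk     3.0
2   lamp     3.0
3    mug     2.0
4    pen     4.5
filter rows where rating > 2:
   item  rating
1  desk     3.0
2  lamp     3.0
4   pen     4.5
add column rating_x4 = t['rating'] * 4:
   item  rating  rating_x4
1  desk     3.0       12.0
2  lamp     3.0       12.0
4   pen     4.5       18.0
Finally, mean of column 'rating_x4' = 14.0.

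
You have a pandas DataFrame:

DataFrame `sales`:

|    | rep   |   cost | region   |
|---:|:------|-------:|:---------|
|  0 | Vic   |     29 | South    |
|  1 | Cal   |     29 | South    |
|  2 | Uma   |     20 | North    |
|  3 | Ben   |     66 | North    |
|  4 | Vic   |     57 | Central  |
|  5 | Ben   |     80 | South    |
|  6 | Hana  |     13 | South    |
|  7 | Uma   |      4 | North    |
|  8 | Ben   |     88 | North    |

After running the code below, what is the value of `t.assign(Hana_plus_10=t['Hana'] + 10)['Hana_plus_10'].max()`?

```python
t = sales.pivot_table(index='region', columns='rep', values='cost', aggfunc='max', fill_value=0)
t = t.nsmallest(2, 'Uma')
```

23

pivot: rows=region, cols=rep, max(cost):
rep      Ben  Cal  Hana  Uma  Vic
region                           
Central    0    0     0    0   57
North     88    0     0   20    0
South     80   29    13    0   29
take 2 rows with smallest Uma:
rep      Ben  Cal  Hana  Uma  Vic
region                           
Central    0    0     0    0   57
South     80   29    13    0   29
add column Hana_plus_10 = t['Hana'] + 10:
rep      Ben  Cal  Hana  Uma  Vic  Hana_plus_10
region                                         
Central    0    0     0    0   57            10
South     80   29    13    0   29            23
The max of column 'Hana_plus_10' is 23.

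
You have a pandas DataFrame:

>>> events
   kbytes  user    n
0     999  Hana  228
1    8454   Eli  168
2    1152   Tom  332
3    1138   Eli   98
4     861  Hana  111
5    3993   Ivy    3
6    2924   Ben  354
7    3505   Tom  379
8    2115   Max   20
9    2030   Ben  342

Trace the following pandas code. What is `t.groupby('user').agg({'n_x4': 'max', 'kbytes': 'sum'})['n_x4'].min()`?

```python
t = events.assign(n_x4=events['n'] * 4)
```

add column n_x4 = events['n'] * 4:
   kbytes  user    n  n_x4
0     999  Hana  228   912
1    8454   Eli  168   672
2    1152   Tom  332  1328
3    1138   Eli   98   392
4     861  Hana  111   444
5    3993   Ivy    3    12
6    2924   Ben  354  1416
7    3505   Tom  379  1516
8    2115   Max   20    80
9    2030   Ben  342  1368
group by user: max(n_x4), sum(kbytes):
      n_x4  kbytes
user              
Ben   1416    4954
Eli    672    9592
Hana   912    1860
Ivy     12    3993
Max     80    2115
Tom   1516    4657
The min of column 'n_x4' is 12.

12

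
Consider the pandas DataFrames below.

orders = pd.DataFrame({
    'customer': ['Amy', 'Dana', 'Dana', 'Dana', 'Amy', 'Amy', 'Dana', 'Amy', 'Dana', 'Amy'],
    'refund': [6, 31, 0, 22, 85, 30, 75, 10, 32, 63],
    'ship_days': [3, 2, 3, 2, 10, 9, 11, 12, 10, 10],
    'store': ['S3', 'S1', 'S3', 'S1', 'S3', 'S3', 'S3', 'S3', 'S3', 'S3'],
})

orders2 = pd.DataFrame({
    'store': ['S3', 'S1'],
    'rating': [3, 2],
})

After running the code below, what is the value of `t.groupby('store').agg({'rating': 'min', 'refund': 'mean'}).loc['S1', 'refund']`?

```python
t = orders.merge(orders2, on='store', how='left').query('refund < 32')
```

26.5

merge on 'store' (how='left') → 10 rows:
  customer  refund  ship_days store  rating
0      Amy       6          3    S3       3
1     Dana      31          2    S1       2
2     Dana       0          3    S3       3
3     Dana      22          2    S1       2
4      Amy      85         10    S3       3
5      Amy      30          9    S3       3
6     Dana      75         11    S3       3
7      Amy      10         12    S3       3
8     Dana      32         10    S3       3
9      Amy      63         10    S3       3
filter rows where refund < 32:
  customer  refund  ship_days store  rating
0      Amy       6          3    S3       3
1     Dana      31          2    S1       2
2     Dana       0          3    S3       3
3     Dana      22          2    S1       2
5      Amy      30          9    S3       3
7      Amy      10         12    S3       3
group by store: min(rating), mean(refund):
       rating  refund
store                
S1          2    26.5
S3          3    11.5
Taking the value at row 'S1', column 'refund' gives 26.5.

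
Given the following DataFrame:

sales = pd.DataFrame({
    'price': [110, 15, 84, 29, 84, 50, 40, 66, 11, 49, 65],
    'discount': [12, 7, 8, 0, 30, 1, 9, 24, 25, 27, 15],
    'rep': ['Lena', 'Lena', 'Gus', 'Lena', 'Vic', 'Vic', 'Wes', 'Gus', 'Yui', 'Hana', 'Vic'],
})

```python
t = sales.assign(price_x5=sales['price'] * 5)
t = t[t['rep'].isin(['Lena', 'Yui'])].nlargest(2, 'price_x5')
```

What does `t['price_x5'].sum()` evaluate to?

add column price_x5 = sales['price'] * 5:
    price  discount   rep  price_x5
0     110        12  Lena       550
1      15         7  Lena        75
2      84         8   Gus       420
3      29         0  Lena       145
4      84        30   Vic       420
5      50         1   Vic       250
6      40         9   Wes       200
7      66        24   Gus       330
8      11        25   Yui        55
9      49        27  Hana       245
10     65        15   Vic       325
filter rows where rep in ['Lena', 'Yui']:
   price  discount   rep  price_x5
0    110        12  Lena       550
1     15         7  Lena        75
3     29         0  Lena       145
8     11        25   Yui        55
take 2 rows with largest price_x5:
   price  discount   rep  price_x5
0    110        12  Lena       550
3     29         0  Lena       145
Hence 695.

695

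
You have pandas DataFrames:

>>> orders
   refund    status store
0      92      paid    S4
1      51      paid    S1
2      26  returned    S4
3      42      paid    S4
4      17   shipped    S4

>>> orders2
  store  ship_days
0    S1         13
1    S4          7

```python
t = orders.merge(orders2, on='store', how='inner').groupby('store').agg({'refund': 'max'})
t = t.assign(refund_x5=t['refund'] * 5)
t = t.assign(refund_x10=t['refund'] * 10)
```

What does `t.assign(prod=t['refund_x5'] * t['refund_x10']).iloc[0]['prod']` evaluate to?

merge on 'store' (how='inner') → 5 rows:
   refund    status store  ship_days
0      92      paid    S4          7
1      51      paid    S1         13
2      26  returned    S4          7
3      42      paid    S4          7
4      17   shipped    S4          7
group by store, max of refund:
       refund
store        
S1         51
S4         92
add column refund_x5 = t['refund'] * 5:
       refund  refund_x5
store                   
S1         51        255
S4         92        460
add column refund_x10 = t['refund'] * 10:
       refund  refund_x5  refund_x10
store                               
S1         51        255         510
S4         92        460         920
add column prod = t['refund_x5'] * t['refund_x10']:
       refund  refund_x5  refund_x10    prod
store                                       
S1         51        255         510  130050
S4         92        460         920  423200
Hence 130050.

130050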